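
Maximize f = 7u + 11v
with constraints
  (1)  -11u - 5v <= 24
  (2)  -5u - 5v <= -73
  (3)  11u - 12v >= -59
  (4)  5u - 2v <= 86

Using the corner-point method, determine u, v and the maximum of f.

Corner points and f = 7u + 11v:
  (581/115, 1098/115) → f = 3229/23
  (576/35, -13/7) → f = 3317/35
  (575/19, 1241/38) → f = 21701/38

The optimum lies where 11u - 12v = -59 and 5u - 2v = 86.
Solving simultaneously gives u = 575/19, v = 1241/38.

u = 575/19, v = 1241/38, maximum f = 21701/38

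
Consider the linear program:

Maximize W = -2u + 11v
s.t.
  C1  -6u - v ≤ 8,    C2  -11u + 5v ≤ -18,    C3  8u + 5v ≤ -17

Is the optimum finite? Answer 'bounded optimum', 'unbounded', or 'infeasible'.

bounded optimum

Extreme points and W = -2u + 11v:
  (-22/41, -196/41) → W = -2112/41
  (1/19, -331/95) → W = -3651/95
The feasible region has finitely many vertices and no improving ray; the maximum is -3651/95 at (1/19, -331/95).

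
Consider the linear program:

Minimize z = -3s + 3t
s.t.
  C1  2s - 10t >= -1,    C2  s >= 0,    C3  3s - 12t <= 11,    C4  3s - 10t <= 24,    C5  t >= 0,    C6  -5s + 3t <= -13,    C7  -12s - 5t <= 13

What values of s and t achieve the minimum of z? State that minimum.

s = 61/3, t = 25/6, minimum z = -97/2

Feasible corners and z = -3s + 3t:
  (61/3, 25/6) → z = -97/2
  (133/44, 31/44) → z = -153/22
  (11/3, 0) → z = -11
  (13/5, 0) → z = -39/5

The optimum lies where 2s - 10t = -1 and 3s - 12t = 11.
Solving simultaneously gives s = 61/3, t = 25/6.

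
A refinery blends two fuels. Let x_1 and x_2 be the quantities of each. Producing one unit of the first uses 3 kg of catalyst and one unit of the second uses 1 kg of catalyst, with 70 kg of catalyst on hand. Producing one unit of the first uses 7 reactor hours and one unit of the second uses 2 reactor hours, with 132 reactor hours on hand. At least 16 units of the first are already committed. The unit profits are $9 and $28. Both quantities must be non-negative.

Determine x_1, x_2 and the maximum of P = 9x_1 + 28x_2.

Extreme points and P = 9x_1 + 28x_2:
  (132/7, 0) → P = 1188/7
  (16, 0) → P = 144
  (16, 10) → P = 424

The optimum lies where 7x_1 + 2x_2 = 132 and x_1 = 16.
Solving simultaneously gives x_1 = 16, x_2 = 10.

x_1 = 16, x_2 = 10, maximum P = 424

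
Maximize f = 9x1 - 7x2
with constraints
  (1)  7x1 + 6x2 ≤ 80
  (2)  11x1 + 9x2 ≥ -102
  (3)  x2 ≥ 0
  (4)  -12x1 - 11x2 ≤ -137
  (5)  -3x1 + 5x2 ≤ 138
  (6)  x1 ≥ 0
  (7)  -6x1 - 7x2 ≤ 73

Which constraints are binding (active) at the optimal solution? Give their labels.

(1) and (3)

Feasible corners and f = 9x1 - 7x2:
  (80/7, 0) → f = 720/7
  (0, 40/3) → f = -280/3
  (137/12, 0) → f = 411/4
  (0, 137/11) → f = -959/11

The maximum is at (80/7, 0). Substituting into each constraint, equality holds for (1) and (3); the remaining constraints have slack.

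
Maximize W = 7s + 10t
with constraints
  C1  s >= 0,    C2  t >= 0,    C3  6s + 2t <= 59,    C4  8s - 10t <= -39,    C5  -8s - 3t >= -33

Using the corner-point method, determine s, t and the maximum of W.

Corner points and W = 7s + 10t:
  (0, 39/10) → W = 39
  (0, 11) → W = 110
  (213/104, 72/13) → W = 7251/104

s = 0, t = 11, maximum W = 110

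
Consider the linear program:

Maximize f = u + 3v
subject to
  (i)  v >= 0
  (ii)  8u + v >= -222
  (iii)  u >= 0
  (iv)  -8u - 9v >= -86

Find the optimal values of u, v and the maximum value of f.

u = 0, v = 86/9, maximum f = 86/3

Feasible corners and f = u + 3v:
  (0, 0) → f = 0
  (43/4, 0) → f = 43/4
  (0, 86/9) → f = 86/3

The optimum lies where u = 0 and -8u - 9v = -86.
Solving simultaneously gives u = 0, v = 86/9.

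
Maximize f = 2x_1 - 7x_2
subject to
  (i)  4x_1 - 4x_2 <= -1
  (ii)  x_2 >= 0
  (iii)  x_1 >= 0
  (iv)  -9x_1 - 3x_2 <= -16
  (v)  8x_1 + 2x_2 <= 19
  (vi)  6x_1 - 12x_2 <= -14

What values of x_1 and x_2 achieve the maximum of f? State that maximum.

Vertices and f = 2x_1 - 7x_2:
  (37/20, 21/10) → f = -11
  (11/6, 25/12) → f = -131/12
  (0, 16/3) → f = -112/3
  (0, 19/2) → f = -133/2
  (25/21, 37/21) → f = -209/21

At the optimal vertex, -9x_1 - 3x_2 = -16 and 6x_1 - 12x_2 = -14.
Solving simultaneously gives x_1 = 25/21, x_2 = 37/21.

x_1 = 25/21, x_2 = 37/21, maximum f = -209/21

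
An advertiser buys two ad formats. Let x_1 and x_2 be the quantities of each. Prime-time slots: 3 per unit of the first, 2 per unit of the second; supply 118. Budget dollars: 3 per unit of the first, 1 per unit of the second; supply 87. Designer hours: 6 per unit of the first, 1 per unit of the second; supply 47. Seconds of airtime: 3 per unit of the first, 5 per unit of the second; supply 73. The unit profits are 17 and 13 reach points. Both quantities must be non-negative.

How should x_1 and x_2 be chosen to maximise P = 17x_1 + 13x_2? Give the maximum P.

x_1 = 6, x_2 = 11, maximum P = 245

Vertices and P = 17x_1 + 13x_2:
  (0, 0) → P = 0
  (0, 73/5) → P = 949/5
  (47/6, 0) → P = 799/6
  (6, 11) → P = 245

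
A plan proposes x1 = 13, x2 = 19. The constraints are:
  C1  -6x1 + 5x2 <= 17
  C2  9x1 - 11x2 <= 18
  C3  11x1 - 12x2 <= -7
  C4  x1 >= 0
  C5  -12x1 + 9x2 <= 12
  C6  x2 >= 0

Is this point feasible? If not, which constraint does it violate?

not feasible — violates C5

Constraint C5: -12x1 + 9x2 = 15, which is not ≤ 12. All other constraints are satisfied.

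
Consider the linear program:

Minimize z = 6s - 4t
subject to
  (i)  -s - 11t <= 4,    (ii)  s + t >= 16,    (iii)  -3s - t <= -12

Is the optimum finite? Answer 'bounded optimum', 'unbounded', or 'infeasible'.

From the feasible point (18, -2), moving in the direction (-1, 3) keeps every constraint satisfied while z decreases without bound.

unbounded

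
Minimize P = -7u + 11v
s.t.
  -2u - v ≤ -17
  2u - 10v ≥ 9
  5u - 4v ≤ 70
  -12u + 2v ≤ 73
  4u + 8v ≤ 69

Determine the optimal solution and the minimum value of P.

u = 138/13, v = -55/13, minimum P = -1571/13

Vertices and P = -7u + 11v:
  (179/22, 8/11) → P = -1077/22
  (138/13, -55/13) → P = -1571/13
  (381/28, 51/28) → P = -1053/14
  (209/14, 65/56) → P = -5137/56

The optimum lies where -2u - v = -17 and 5u - 4v = 70.
Solving simultaneously gives u = 138/13, v = -55/13.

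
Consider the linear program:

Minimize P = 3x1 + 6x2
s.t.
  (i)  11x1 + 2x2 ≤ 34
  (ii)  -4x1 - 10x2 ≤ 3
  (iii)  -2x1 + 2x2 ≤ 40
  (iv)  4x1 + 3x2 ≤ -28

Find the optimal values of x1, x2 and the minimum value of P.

Vertices and P = 3x1 + 6x2:
  (-29/2, 11/2) → P = -21/2
  (-271/28, 25/7) → P = -213/28
  (-88/7, 52/7) → P = 48/7

The optimum lies where -4x1 - 10x2 = 3 and -2x1 + 2x2 = 40.
Solving simultaneously gives x1 = -29/2, x2 = 11/2.

x1 = -29/2, x2 = 11/2, minimum P = -21/2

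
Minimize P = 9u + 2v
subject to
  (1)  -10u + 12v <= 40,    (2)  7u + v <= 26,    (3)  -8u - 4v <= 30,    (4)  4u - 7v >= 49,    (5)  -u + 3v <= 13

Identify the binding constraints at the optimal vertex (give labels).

(3) and (4)

Extreme points and P = 9u + 2v:
  (67/10, -209/10) → P = 37/2
  (231/53, -239/53) → P = 1601/53
  (-7/36, -64/9) → P = -575/36

The minimum is at (-7/36, -64/9). Substituting into each constraint, equality holds for (3) and (4); the remaining constraints have slack.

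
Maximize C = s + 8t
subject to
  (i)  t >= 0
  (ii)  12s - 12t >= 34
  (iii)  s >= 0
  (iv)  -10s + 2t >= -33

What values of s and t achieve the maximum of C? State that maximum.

s = 41/12, t = 7/12, maximum C = 97/12

Vertices and C = s + 8t:
  (17/6, 0) → C = 17/6
  (33/10, 0) → C = 33/10
  (41/12, 7/12) → C = 97/12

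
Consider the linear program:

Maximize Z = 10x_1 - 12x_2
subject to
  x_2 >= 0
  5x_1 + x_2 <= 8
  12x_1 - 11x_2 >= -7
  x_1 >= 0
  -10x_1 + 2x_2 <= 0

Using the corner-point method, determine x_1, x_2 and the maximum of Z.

Feasible corners and Z = 10x_1 - 12x_2:
  (8/5, 0) → Z = 16
  (0, 0) → Z = 0
  (81/67, 131/67) → Z = -762/67
  (7/43, 35/43) → Z = -350/43

At the optimal vertex, x_2 = 0 and 5x_1 + x_2 = 8.
Solving simultaneously gives x_1 = 8/5, x_2 = 0.

x_1 = 8/5, x_2 = 0, maximum Z = 16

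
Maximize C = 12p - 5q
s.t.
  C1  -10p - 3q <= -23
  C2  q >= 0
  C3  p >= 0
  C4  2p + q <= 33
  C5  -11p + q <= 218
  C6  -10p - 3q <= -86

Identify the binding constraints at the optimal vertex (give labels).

Corner points and C = 12p - 5q:
  (33/2, 0) → C = 198
  (43/5, 0) → C = 516/5
  (0, 33) → C = -165
  (0, 86/3) → C = -430/3

The maximum is at (33/2, 0). Substituting into each constraint, equality holds for C2 and C4; the remaining constraints have slack.

C2 and C4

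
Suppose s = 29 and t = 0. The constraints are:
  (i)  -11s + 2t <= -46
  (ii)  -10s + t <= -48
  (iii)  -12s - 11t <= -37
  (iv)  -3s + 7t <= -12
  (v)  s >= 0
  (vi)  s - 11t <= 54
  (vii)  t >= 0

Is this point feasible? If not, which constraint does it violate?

(i): -319 ≤ -46 ✓
(ii): -290 ≤ -48 ✓
(iii): -348 ≤ -37 ✓
(iv): -87 ≤ -12 ✓
(v): 29 ≥ 0 ✓
(vi): 29 ≤ 54 ✓
(vii): 0 ≥ 0 ✓

feasible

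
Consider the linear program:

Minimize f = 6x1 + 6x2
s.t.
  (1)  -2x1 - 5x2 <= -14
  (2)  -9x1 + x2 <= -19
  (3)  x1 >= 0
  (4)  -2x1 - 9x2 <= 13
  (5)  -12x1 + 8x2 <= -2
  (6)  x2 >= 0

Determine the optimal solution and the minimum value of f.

x1 = 109/47, x2 = 88/47, minimum f = 1182/47

Extreme points and f = 6x1 + 6x2:
  (109/47, 88/47) → f = 1182/47
  (7, 0) → f = 42
  (5/2, 7/2) → f = 36
The feasible region is unbounded (it extends along (2, 3), (1, 0)), but f strictly increases along every unbounded feasible direction, so there is no improving ray and the minimum is attained at a vertex.

The binding constraints are -2x1 - 5x2 = -14 and -9x1 + x2 = -19.
Solving simultaneously gives x1 = 109/47, x2 = 88/47.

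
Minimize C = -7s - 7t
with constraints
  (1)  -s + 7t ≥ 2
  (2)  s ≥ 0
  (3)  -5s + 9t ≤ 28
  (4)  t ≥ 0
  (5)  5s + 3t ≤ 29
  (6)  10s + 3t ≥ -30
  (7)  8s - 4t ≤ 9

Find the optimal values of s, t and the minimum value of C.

s = 59/20, t = 19/4, minimum C = -539/10

Corner points and C = -7s - 7t:
  (0, 2/7) → C = -2
  (71/52, 25/52) → C = -168/13
  (0, 28/9) → C = -196/9
  (59/20, 19/4) → C = -539/10
  (13/4, 17/4) → C = -105/2

The optimum lies where -5s + 9t = 28 and 5s + 3t = 29.
Solving simultaneously gives s = 59/20, t = 19/4.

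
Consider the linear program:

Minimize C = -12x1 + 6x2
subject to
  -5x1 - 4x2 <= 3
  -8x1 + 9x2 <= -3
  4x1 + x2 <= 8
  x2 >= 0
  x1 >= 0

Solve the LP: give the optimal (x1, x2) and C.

Corner points and C = -12x1 + 6x2:
  (75/44, 13/11) → C = -147/11
  (3/8, 0) → C = -9/2
  (2, 0) → C = -24

x1 = 2, x2 = 0, minimum C = -24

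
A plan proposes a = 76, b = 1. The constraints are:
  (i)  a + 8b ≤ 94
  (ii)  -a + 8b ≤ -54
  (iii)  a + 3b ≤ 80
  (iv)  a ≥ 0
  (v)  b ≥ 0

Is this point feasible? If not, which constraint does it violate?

feasible

(i): 84 ≤ 94 ✓
(ii): -68 ≤ -54 ✓
(iii): 79 ≤ 80 ✓
(iv): 76 ≥ 0 ✓
(v): 1 ≥ 0 ✓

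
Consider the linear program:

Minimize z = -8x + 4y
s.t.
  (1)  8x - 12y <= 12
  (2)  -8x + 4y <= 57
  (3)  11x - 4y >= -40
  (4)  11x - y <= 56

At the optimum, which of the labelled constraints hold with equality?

(1) and (4)

Vertices and z = -8x + 4y:
  (-132/25, -113/25) → z = 604/25
  (165/31, 79/31) → z = -1004/31
  (17/3, 307/12) → z = 57
  (281/36, 1075/36) → z = 57

The minimum is at (165/31, 79/31). Substituting into each constraint, equality holds for (1) and (4); the remaining constraints have slack.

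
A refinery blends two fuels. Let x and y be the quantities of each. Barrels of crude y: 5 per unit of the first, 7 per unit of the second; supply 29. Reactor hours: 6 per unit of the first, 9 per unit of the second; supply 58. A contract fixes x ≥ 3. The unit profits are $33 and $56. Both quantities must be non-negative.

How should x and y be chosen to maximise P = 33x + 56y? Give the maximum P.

Vertices and P = 33x + 56y:
  (29/5, 0) → P = 957/5
  (3, 0) → P = 99
  (3, 2) → P = 211

x = 3, y = 2, maximum P = 211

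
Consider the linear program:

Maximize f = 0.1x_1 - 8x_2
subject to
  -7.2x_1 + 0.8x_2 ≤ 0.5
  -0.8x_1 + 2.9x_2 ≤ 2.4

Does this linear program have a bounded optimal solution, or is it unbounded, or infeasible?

From the feasible point (47/2024, 211/253), moving in the direction (-0.8, -7.2) keeps every constraint satisfied while f increases without bound.

unbounded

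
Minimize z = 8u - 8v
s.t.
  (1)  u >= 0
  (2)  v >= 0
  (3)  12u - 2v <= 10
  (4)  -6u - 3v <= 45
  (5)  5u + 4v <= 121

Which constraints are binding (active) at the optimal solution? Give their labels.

Corner points and z = 8u - 8v:
  (0, 0) → z = 0
  (0, 121/4) → z = -242
  (5/6, 0) → z = 20/3
  (141/29, 701/29) → z = -4480/29

The minimum is at (0, 121/4). Substituting into each constraint, equality holds for (1) and (5); the remaining constraints have slack.

(1) and (5)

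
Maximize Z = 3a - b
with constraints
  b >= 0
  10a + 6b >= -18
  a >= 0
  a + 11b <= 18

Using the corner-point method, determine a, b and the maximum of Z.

The optimum lies where b = 0 and a + 11b = 18.
Solving simultaneously gives a = 18, b = 0.

a = 18, b = 0, maximum Z = 54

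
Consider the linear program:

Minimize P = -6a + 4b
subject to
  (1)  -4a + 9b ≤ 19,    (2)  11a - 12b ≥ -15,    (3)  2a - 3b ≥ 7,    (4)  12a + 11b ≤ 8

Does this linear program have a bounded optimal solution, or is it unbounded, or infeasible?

unbounded

From the feasible point (-43/3, -107/9), moving in the direction (11, -12) keeps every constraint satisfied while P decreases without bound.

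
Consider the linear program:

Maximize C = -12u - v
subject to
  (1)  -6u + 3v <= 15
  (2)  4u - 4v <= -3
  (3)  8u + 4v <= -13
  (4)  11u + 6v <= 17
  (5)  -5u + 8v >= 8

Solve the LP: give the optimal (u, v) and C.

Feasible corners and C = -12u - v:
  (-33/16, 7/8) → C = 191/8
  (-32/11, -9/11) → C = 393/11
  (-34/21, -1/84) → C = 1633/84

At the optimal vertex, -6u + 3v = 15 and -5u + 8v = 8.
Solving simultaneously gives u = -32/11, v = -9/11.

u = -32/11, v = -9/11, maximum C = 393/11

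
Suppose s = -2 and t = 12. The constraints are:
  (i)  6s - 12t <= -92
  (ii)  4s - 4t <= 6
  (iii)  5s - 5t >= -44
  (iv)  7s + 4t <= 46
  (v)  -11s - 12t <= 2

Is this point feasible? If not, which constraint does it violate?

Constraint (iii): 5s - 5t = -70, which is not ≥ -44. All other constraints are satisfied.

not feasible — violates (iii)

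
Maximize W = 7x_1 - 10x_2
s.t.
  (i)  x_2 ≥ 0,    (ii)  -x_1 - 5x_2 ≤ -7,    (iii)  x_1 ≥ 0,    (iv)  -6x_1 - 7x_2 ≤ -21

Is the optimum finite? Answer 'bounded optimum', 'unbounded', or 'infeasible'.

From the feasible point (7, 0), moving in the direction (1, 0) keeps every constraint satisfied while W increases without bound.

unbounded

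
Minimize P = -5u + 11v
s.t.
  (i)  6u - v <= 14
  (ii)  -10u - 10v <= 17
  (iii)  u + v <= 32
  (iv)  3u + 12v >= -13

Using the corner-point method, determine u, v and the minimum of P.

Vertices and P = -5u + 11v:
  (46/7, 178/7) → P = 1728/7
  (31/15, -8/5) → P = -419/15
  (-37/45, -79/90) → P = -499/90
The feasible region is unbounded (it extends along (-1, 1)), but P strictly increases along every unbounded feasible direction, so there is no improving ray and the minimum is attained at a vertex.

u = 31/15, v = -8/5, minimum P = -419/15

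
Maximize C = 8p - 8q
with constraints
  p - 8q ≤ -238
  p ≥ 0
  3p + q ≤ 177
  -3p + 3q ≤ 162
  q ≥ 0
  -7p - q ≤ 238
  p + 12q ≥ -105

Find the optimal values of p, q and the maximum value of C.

Vertices and C = 8p - 8q:
  (0, 119/4) → C = -238
  (1178/25, 891/25) → C = 2296/25
  (0, 54) → C = -432
  (123/4, 339/4) → C = -432

The optimum lies where p - 8q = -238 and 3p + q = 177.
Solving simultaneously gives p = 1178/25, q = 891/25.

p = 1178/25, q = 891/25, maximum C = 2296/25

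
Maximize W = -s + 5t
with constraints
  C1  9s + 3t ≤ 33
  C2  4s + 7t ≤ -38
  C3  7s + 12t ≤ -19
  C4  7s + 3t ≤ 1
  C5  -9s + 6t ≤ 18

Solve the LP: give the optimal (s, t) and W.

Corner points and W = -s + 5t:
  (16, -37) → W = -201
  (121/37, -270/37) → W = -1471/37
  (-118/29, -90/29) → W = -332/29
The feasible region is unbounded (it extends along (1, -3), (-2, -3)), but W strictly decreases along every unbounded feasible direction, so there is no improving ray and the maximum is attained at a vertex.

The optimum lies where 4s + 7t = -38 and -9s + 6t = 18.
Solving simultaneously gives s = -118/29, t = -90/29.

s = -118/29, t = -90/29, maximum W = -332/29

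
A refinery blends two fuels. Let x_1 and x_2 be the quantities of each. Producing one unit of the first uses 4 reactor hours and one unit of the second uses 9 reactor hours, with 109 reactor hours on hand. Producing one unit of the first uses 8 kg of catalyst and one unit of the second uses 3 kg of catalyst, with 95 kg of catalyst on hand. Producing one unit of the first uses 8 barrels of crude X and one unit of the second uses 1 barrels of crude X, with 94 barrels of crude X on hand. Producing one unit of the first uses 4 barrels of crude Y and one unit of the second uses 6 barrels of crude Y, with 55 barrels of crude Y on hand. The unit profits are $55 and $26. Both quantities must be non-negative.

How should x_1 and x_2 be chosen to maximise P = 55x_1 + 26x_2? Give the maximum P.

Extreme points and P = 55x_1 + 26x_2:
  (0, 0) → P = 0
  (0, 55/6) → P = 715/3
  (47/4, 0) → P = 2585/4
  (187/16, 1/2) → P = 10493/16
  (45/4, 5/3) → P = 7945/12

The optimum lies where 8x_1 + 3x_2 = 95 and 4x_1 + 6x_2 = 55.
Solving simultaneously gives x_1 = 45/4, x_2 = 5/3.

x_1 = 45/4, x_2 = 5/3, maximum P = 7945/12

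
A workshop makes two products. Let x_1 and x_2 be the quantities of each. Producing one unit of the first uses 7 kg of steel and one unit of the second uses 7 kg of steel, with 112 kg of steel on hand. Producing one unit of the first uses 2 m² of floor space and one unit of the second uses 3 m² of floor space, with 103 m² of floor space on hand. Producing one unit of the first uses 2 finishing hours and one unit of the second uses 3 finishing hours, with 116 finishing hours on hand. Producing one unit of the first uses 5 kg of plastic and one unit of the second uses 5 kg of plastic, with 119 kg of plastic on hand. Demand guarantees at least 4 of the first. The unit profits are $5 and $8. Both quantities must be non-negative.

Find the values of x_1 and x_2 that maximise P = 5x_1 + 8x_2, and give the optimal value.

x_1 = 4, x_2 = 12, maximum P = 116

The optimum lies where 7x_1 + 7x_2 = 112 and x_1 = 4.
Solving simultaneously gives x_1 = 4, x_2 = 12.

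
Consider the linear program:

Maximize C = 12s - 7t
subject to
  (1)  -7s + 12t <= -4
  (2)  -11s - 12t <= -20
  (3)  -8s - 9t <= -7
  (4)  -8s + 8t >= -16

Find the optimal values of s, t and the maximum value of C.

Extreme points and C = 12s - 7t:
  (4/3, 4/9) → C = 116/9
  (4, 2) → C = 34
  (44/23, -2/23) → C = 542/23

The binding constraints are -7s + 12t = -4 and -8s + 8t = -16.
Solving simultaneously gives s = 4, t = 2.

s = 4, t = 2, maximum C = 34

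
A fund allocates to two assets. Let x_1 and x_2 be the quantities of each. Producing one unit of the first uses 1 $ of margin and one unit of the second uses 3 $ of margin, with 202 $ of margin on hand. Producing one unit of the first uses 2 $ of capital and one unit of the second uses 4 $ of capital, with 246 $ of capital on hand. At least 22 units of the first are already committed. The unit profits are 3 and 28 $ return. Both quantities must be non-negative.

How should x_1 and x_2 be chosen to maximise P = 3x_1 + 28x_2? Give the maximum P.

Extreme points and P = 3x_1 + 28x_2:
  (123, 0) → P = 369
  (22, 0) → P = 66
  (22, 101/2) → P = 1480

The binding constraints are 2x_1 + 4x_2 = 246 and x_1 = 22.
Solving simultaneously gives x_1 = 22, x_2 = 101/2.

x_1 = 22, x_2 = 101/2, maximum P = 1480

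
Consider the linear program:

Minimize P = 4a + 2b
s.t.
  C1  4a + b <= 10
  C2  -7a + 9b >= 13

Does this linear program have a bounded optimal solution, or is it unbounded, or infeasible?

From the feasible point (77/43, 122/43), moving in the direction (-9, -7) keeps every constraint satisfied while P decreases without bound.

unbounded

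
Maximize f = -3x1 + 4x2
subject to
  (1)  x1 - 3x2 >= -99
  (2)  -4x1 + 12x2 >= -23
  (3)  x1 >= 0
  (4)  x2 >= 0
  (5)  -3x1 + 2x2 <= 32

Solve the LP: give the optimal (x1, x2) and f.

Vertices and f = -3x1 + 4x2:
  (102/7, 265/7) → f = 754/7
  (23/4, 0) → f = -69/4
  (0, 0) → f = 0
  (0, 16) → f = 64
The feasible region is unbounded (it extends along (3, 1)), but f strictly decreases along every unbounded feasible direction, so there is no improving ray and the maximum is attained at a vertex.

x1 = 102/7, x2 = 265/7, maximum f = 754/7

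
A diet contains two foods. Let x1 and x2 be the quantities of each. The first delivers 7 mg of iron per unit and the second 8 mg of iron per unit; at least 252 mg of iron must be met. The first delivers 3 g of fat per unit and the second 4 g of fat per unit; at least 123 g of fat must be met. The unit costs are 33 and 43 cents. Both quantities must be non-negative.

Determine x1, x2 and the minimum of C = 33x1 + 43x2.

x1 = 6, x2 = 105/4, minimum C = 5307/4

The feasible region is unbounded (it extends along (0, 1), (1, 0)), but C strictly increases along every unbounded feasible direction, so there is no improving ray and the minimum is attained at a vertex.

The binding constraints are 7x1 + 8x2 = 252 and 3x1 + 4x2 = 123.
Solving simultaneously gives x1 = 6, x2 = 105/4.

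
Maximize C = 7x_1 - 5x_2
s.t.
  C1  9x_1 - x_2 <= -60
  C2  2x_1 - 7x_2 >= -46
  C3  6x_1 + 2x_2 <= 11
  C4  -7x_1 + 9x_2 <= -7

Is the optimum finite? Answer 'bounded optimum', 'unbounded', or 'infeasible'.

unbounded

From the feasible point (-547/74, -483/74), moving in the direction (-1, -9) keeps every constraint satisfied while C increases without bound.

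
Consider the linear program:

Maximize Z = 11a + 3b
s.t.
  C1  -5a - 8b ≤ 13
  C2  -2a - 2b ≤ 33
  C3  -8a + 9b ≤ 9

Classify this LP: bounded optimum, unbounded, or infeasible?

From the feasible point (-189/109, -59/109), moving in the direction (9, 8) keeps every constraint satisfied while Z increases without bound.

unbounded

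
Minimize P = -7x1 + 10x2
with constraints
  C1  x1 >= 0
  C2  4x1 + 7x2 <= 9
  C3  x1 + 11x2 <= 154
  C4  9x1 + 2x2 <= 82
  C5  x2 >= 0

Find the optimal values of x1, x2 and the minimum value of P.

x1 = 9/4, x2 = 0, minimum P = -63/4

Extreme points and P = -7x1 + 10x2:
  (0, 9/7) → P = 90/7
  (0, 0) → P = 0
  (9/4, 0) → P = -63/4

The binding constraints are 4x1 + 7x2 = 9 and x2 = 0.
Solving simultaneously gives x1 = 9/4, x2 = 0.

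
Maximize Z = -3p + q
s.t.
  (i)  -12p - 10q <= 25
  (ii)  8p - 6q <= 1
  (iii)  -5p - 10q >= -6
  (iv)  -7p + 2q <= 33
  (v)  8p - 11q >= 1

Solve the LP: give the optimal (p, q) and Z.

Corner points and Z = -3p + q:
  (-35/38, -53/38) → Z = 26/19
  (-5/4, -1) → Z = 11/4
  (1/8, 0) → Z = -3/8

The binding constraints are -12p - 10q = 25 and 8p - 11q = 1.
Solving simultaneously gives p = -5/4, q = -1.

p = -5/4, q = -1, maximum Z = 11/4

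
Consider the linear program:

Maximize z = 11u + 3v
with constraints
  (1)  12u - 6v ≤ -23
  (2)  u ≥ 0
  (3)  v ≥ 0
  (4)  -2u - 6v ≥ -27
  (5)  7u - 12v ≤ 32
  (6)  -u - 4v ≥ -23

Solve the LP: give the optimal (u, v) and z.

u = 2/7, v = 185/42, maximum z = 229/14

Vertices and z = 11u + 3v:
  (0, 23/6) → z = 23/2
  (2/7, 185/42) → z = 229/14
  (0, 9/2) → z = 27/2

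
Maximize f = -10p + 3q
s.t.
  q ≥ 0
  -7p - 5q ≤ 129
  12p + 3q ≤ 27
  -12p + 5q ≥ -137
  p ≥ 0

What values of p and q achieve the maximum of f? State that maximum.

p = 0, q = 9, maximum f = 27

The optimum lies where 12p + 3q = 27 and p = 0.
Solving simultaneously gives p = 0, q = 9.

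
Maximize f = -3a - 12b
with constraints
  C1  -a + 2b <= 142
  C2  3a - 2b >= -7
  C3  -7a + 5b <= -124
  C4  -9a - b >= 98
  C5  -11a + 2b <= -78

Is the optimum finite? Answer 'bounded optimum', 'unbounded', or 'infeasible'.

From the feasible point (-118/29, -1780/29), moving in the direction (-2, -11) keeps every constraint satisfied while f increases without bound.

unbounded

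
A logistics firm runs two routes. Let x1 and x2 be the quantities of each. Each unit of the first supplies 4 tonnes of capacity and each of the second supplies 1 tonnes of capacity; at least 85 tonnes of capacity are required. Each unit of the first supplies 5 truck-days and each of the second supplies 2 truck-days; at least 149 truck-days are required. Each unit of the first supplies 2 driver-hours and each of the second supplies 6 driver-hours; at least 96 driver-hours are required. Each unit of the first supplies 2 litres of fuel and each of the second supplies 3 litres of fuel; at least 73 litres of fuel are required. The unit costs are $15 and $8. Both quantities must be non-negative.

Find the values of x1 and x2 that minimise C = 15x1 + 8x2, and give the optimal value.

x1 = 27, x2 = 7, minimum C = 461

Extreme points and C = 15x1 + 8x2:
  (0, 85) → C = 680
  (48, 0) → C = 720
  (7, 57) → C = 561
  (27, 7) → C = 461
The feasible region is unbounded (it extends along (0, 1), (1, 0)), but C strictly increases along every unbounded feasible direction, so there is no improving ray and the minimum is attained at a vertex.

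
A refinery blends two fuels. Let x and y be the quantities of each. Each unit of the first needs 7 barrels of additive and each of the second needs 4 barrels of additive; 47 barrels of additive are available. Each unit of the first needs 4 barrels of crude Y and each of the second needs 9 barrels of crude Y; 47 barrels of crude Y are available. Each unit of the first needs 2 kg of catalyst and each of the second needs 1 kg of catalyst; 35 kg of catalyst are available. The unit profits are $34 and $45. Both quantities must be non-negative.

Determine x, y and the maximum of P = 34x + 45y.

x = 5, y = 3, maximum P = 305

Feasible corners and P = 34x + 45y:
  (0, 0) → P = 0
  (0, 47/9) → P = 235
  (47/7, 0) → P = 1598/7
  (5, 3) → P = 305

The optimum lies where 7x + 4y = 47 and 4x + 9y = 47.
Solving simultaneously gives x = 5, y = 3.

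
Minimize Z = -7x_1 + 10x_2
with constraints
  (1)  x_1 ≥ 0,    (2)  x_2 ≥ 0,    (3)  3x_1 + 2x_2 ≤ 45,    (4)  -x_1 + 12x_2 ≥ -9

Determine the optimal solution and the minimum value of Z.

x_1 = 279/19, x_2 = 9/19, minimum Z = -1863/19

Feasible corners and Z = -7x_1 + 10x_2:
  (0, 0) → Z = 0
  (0, 45/2) → Z = 225
  (9, 0) → Z = -63
  (279/19, 9/19) → Z = -1863/19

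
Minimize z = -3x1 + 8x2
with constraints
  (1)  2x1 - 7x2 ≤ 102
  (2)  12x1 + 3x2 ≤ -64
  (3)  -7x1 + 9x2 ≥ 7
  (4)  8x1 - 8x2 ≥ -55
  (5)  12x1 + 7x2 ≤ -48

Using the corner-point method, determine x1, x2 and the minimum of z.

x1 = -439/16, x2 = -329/16, minimum z = -1315/16

Vertices and z = -3x1 + 8x2:
  (-199/43, -364/129) → z = -1121/129
  (-677/120, 37/30) → z = 643/24
  (-439/16, -329/16) → z = -1315/16

At the optimal vertex, -7x1 + 9x2 = 7 and 8x1 - 8x2 = -55.
Solving simultaneously gives x1 = -439/16, x2 = -329/16.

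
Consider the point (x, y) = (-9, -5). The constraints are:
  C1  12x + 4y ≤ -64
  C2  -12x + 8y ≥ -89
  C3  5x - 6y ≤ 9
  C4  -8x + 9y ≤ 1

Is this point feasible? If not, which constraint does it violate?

not feasible — violates C4

Constraint C4: -8x + 9y = 27, which is not ≤ 1. All other constraints are satisfied.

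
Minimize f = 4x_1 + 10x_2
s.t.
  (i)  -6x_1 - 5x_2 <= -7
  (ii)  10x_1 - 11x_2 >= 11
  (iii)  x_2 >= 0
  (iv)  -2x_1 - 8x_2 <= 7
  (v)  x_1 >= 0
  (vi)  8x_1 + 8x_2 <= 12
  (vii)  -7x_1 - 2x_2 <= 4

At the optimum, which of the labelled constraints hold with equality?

Vertices and f = 4x_1 + 10x_2:
  (33/29, 1/29) → f = 142/29
  (7/6, 0) → f = 14/3
  (55/42, 4/21) → f = 50/7
  (3/2, 0) → f = 6

The minimum is at (7/6, 0). Substituting into each constraint, equality holds for (i) and (iii); the remaining constraints have slack.

(i) and (iii)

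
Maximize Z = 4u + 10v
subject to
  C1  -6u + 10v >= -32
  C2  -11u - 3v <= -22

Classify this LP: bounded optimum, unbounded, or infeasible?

unbounded

From the feasible point (79/32, -55/32), moving in the direction (10, 6) keeps every constraint satisfied while Z increases without bound.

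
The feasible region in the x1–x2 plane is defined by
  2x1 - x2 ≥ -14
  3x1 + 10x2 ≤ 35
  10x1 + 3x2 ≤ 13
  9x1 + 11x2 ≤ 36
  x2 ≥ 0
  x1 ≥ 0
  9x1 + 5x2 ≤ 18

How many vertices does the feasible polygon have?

Intersecting each pair of boundary lines and keeping only the points that satisfy every inequality leaves:
  (13/10, 0)
  (11/23, 63/23)
  (0, 36/11)
  (1/3, 3)
  (0, 0)

5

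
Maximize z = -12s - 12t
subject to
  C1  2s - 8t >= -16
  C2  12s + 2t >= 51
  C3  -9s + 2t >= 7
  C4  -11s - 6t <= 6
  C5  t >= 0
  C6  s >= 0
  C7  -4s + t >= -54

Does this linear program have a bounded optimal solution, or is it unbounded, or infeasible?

The boundaries 2s - 8t = -16 and 12s + 2t = 51 meet at (94/25, 147/50), but that point violates -9s + 2t ≥ 7. Every candidate vertex is excluded by some other constraint, so the feasible region is empty.

infeasible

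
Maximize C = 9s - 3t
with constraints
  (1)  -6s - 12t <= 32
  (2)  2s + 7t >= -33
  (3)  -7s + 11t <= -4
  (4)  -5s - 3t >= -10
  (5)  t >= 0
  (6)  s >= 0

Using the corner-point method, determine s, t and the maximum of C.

At the optimal vertex, -5s - 3t = -10 and t = 0.
Solving simultaneously gives s = 2, t = 0.

s = 2, t = 0, maximum C = 18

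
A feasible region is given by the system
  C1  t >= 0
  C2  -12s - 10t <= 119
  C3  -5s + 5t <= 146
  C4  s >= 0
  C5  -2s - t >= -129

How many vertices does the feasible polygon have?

4

The feasible vertices (each the meet of two boundaries and inside every other half-plane) are:
  (0, 0)
  (129/2, 0)
  (0, 146/5)
  (499/15, 937/15)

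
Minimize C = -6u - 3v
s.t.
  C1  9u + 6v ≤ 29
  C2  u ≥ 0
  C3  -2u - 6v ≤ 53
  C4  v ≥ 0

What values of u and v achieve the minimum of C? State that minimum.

Extreme points and C = -6u - 3v:
  (0, 29/6) → C = -29/2
  (29/9, 0) → C = -58/3
  (0, 0) → C = 0

At the optimal vertex, 9u + 6v = 29 and v = 0.
Solving simultaneously gives u = 29/9, v = 0.

u = 29/9, v = 0, minimum C = -58/3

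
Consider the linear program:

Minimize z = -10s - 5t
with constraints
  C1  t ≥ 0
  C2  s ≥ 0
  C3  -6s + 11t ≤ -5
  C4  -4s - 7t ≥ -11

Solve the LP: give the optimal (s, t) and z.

s = 11/4, t = 0, minimum z = -55/2

Feasible corners and z = -10s - 5t:
  (5/6, 0) → z = -25/3
  (11/4, 0) → z = -55/2
  (78/43, 23/43) → z = -895/43

The optimum lies where t = 0 and -4s - 7t = -11.
Solving simultaneously gives s = 11/4, t = 0.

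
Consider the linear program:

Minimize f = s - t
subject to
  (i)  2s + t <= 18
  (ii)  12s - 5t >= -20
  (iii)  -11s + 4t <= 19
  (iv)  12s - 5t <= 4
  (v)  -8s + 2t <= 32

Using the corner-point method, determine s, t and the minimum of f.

Vertices and f = s - t:
  (35/11, 128/11) → f = -93/11
  (47/11, 104/11) → f = -57/11
  (-15/7, -8/7) → f = -1
  (-9, -20) → f = 11
  (-21/2, -26) → f = 31/2

At the optimal vertex, 2s + t = 18 and 12s - 5t = -20.
Solving simultaneously gives s = 35/11, t = 128/11.

s = 35/11, t = 128/11, minimum f = -93/11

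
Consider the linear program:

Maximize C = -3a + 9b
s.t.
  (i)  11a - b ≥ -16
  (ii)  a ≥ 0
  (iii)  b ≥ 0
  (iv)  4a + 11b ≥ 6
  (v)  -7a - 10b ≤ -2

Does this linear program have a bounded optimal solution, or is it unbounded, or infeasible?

From the feasible point (0, 16), moving in the direction (1, 11) keeps every constraint satisfied while C increases without bound.

unbounded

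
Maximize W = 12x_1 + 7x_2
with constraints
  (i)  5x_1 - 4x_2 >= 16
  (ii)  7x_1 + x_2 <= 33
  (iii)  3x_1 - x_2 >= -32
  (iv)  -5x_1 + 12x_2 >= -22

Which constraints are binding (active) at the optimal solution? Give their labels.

(i) and (ii)

Vertices and W = 12x_1 + 7x_2:
  (148/33, 53/33) → W = 2147/33
  (13/5, -3/4) → W = 519/20
  (418/89, 11/89) → W = 5093/89

The maximum is at (148/33, 53/33). Substituting into each constraint, equality holds for (i) and (ii); the remaining constraints have slack.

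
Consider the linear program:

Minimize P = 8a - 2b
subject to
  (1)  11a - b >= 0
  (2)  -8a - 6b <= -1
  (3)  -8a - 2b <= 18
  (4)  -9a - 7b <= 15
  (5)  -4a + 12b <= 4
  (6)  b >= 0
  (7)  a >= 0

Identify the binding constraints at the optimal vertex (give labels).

Vertices and P = 8a - 2b:
  (1/74, 11/74) → P = -7/37
  (1/32, 11/32) → P = -7/16
  (1/8, 0) → P = 1
The feasible region is unbounded (it extends along (3, 1), (1, 0)), but P strictly increases along every unbounded feasible direction, so there is no improving ray and the minimum is attained at a vertex.

The minimum is at (1/32, 11/32). Substituting into each constraint, equality holds for (1) and (5); the remaining constraints have slack.

(1) and (5)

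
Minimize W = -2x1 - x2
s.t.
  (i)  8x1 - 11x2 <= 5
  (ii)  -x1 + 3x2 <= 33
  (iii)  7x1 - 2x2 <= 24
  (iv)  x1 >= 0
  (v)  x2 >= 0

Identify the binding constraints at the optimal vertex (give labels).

(ii) and (iii)

Extreme points and W = -2x1 - x2:
  (254/61, 157/61) → W = -665/61
  (5/8, 0) → W = -5/4
  (138/19, 255/19) → W = -531/19
  (0, 11) → W = -11
  (0, 0) → W = 0

The minimum is at (138/19, 255/19). Substituting into each constraint, equality holds for (ii) and (iii); the remaining constraints have slack.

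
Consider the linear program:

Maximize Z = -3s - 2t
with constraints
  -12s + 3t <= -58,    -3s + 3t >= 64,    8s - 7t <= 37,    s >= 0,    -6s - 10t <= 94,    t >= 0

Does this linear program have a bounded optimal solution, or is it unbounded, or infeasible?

bounded optimum

Extreme points and Z = -3s - 2t:
  (122/9, 314/9) → Z = -994/9
  (559/3, 623/3) → Z = -2923/3
The feasible region has finitely many vertices and no improving ray; the maximum is -994/9 at (122/9, 314/9).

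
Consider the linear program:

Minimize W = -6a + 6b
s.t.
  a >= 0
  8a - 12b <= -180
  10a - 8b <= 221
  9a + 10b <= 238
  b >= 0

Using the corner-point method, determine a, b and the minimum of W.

a = 264/47, b = 881/47, minimum W = 3702/47

Extreme points and W = -6a + 6b:
  (0, 15) → W = 90
  (0, 119/5) → W = 714/5
  (264/47, 881/47) → W = 3702/47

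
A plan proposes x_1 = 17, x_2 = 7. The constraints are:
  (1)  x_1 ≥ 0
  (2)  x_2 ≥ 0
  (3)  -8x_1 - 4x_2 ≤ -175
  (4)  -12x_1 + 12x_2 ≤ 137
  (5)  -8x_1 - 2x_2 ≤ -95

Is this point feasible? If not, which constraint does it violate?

Constraint (3): -8x_1 - 4x_2 = -164, which is not ≤ -175. All other constraints are satisfied.

not feasible — violates (3)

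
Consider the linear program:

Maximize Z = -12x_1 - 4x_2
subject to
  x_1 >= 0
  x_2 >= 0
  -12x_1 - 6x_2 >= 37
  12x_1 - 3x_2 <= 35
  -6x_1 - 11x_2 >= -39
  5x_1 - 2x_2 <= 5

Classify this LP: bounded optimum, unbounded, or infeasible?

The boundaries x_1 = 0 and x_2 = 0 meet at (0, 0), but that point violates -12x_1 - 6x_2 ≥ 37. Every candidate vertex is excluded by some other constraint, so the feasible region is empty.

infeasible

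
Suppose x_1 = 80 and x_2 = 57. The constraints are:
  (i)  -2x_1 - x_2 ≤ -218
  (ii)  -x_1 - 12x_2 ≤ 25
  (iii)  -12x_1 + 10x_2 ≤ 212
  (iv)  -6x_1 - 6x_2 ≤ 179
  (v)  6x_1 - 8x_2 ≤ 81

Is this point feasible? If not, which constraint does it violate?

not feasible — violates (i)

Constraint (i): -2x_1 - x_2 = -217, which is not ≤ -218. All other constraints are satisfied.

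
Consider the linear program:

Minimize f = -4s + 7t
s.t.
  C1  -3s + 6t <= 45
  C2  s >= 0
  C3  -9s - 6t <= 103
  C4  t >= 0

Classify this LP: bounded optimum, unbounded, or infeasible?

unbounded

From the feasible point (0, 15/2), moving in the direction (1, 0) keeps every constraint satisfied while f decreases without bound.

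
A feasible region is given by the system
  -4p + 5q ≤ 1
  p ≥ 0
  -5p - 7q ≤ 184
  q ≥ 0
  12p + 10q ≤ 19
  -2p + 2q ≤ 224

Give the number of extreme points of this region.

4

Pairwise boundary intersections that survive every other constraint:
  (0, 1/5)
  (17/20, 22/25)
  (0, 0)
  (19/12, 0)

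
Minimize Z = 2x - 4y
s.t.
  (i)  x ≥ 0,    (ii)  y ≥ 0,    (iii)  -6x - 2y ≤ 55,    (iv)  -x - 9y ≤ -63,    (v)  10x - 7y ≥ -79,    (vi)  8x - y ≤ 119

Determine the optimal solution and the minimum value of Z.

x = 456/23, y = 911/23, minimum Z = -2732/23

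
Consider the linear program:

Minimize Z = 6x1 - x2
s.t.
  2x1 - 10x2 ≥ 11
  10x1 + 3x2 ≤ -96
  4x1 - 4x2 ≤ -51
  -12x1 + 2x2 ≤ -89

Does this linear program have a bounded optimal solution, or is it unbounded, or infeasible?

The boundaries 2x1 - 10x2 = 11 and 4x1 - 4x2 = -51 meet at (-277/16, -73/16), but that point violates -12x1 + 2x2 ≤ -89. Every candidate vertex is excluded by some other constraint, so the feasible region is empty.

infeasible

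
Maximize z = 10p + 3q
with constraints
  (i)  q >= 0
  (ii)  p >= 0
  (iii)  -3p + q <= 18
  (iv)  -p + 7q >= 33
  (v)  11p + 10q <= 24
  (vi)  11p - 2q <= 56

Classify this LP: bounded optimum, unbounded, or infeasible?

The boundaries q = 0 and p = 0 meet at (0, 0), but that point violates -p + 7q ≥ 33. Every candidate vertex is excluded by some other constraint, so the feasible region is empty.

infeasible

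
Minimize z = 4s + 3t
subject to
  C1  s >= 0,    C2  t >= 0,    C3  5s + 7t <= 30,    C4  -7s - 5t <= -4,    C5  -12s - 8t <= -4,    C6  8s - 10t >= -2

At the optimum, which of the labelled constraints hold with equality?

Extreme points and z = 4s + 3t:
  (6, 0) → z = 24
  (4/7, 0) → z = 16/7
  (143/53, 125/53) → z = 947/53
  (3/11, 23/55) → z = 129/55

The minimum is at (4/7, 0). Substituting into each constraint, equality holds for C2 and C4; the remaining constraints have slack.

C2 and C4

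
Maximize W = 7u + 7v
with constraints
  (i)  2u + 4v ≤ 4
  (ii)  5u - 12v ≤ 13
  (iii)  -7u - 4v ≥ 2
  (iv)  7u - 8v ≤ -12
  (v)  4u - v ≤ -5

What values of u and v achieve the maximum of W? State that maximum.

Corner points and W = 7u + 7v:
  (-6/5, 8/5) → W = 14/5
  (-62/11, -151/44) → W = -2793/44
  (-22/23, 27/23) → W = 35/23
  (-28/25, 13/25) → W = -21/5
The feasible region is unbounded (it extends along (-12, -5), (-2, 1)), but W strictly decreases along every unbounded feasible direction, so there is no improving ray and the maximum is attained at a vertex.

The binding constraints are 2u + 4v = 4 and -7u - 4v = 2.
Solving simultaneously gives u = -6/5, v = 8/5.

u = -6/5, v = 8/5, maximum W = 14/5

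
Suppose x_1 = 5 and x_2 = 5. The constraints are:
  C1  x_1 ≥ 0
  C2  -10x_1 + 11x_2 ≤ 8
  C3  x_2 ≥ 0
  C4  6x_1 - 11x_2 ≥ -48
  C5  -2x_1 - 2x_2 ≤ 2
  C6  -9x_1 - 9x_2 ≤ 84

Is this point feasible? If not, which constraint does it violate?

C1: 5 ≥ 0 ✓
C2: 5 ≤ 8 ✓
C3: 5 ≥ 0 ✓
C4: -25 ≥ -48 ✓
C5: -20 ≤ 2 ✓
C6: -90 ≤ 84 ✓

feasible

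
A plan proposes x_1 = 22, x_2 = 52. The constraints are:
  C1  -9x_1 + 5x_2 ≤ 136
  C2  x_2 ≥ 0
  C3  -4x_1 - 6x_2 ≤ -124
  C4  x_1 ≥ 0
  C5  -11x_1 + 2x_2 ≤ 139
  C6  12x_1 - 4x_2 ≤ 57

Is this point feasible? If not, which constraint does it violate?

C1: 62 ≤ 136 ✓
C2: 52 ≥ 0 ✓
C3: -400 ≤ -124 ✓
C4: 22 ≥ 0 ✓
C5: -138 ≤ 139 ✓
C6: 56 ≤ 57 ✓

feasible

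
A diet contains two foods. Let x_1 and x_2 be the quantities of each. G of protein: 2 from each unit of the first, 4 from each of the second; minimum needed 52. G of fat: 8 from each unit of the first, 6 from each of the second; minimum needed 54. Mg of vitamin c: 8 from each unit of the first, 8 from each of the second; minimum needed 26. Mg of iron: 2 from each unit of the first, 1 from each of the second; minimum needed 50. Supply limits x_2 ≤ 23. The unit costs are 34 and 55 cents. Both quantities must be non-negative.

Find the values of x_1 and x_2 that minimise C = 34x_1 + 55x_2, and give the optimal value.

Corner points and C = 34x_1 + 55x_2:
  (26, 0) → C = 884
  (74/3, 2/3) → C = 2626/3
  (27/2, 23) → C = 1724
The feasible region is unbounded (it extends along (1, 0)), but C strictly increases along every unbounded feasible direction, so there is no improving ray and the minimum is attained at a vertex.

The optimum lies where 2x_1 + 4x_2 = 52 and 2x_1 + x_2 = 50.
Solving simultaneously gives x_1 = 74/3, x_2 = 2/3.

x_1 = 74/3, x_2 = 2/3, minimum C = 2626/3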